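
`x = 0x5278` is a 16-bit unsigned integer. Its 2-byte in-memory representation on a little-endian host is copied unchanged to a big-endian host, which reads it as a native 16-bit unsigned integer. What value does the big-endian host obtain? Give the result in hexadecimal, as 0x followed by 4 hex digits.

0x7852

Stored little-endian, the bytes at ascending addresses are 78 52.
Read back as big-endian, the last byte is least significant, giving 0x7852.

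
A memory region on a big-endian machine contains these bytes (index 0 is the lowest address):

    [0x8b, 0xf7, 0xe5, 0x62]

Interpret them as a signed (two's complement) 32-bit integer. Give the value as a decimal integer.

-1946688158

In big-endian order the high byte comes first in memory.
The bytes are already most-significant first: 0x8BF7E562.
Top bit is set, so as a signed 32-bit value this is 0x8BF7E562 − 2^32 = -1946688158.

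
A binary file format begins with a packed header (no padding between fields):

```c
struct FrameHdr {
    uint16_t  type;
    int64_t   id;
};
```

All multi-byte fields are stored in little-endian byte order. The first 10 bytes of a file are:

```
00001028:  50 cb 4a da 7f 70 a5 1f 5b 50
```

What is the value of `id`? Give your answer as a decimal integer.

5790256541332396618

`id` follows `type` (2 bytes), so it starts at byte offset 2 and occupies 8 bytes.
Bytes at offsets 2..9: 4A DA 7F 70 A5 1F 5B 50.
Little-endian stores the least-significant byte at the lowest address.
Reassemble most-significant byte first: 50 5B 1F A5 70 7F DA 4A → 0x505B1FA5707FDA4A.
0x505B1FA5707FDA4A = 5790256541332396618.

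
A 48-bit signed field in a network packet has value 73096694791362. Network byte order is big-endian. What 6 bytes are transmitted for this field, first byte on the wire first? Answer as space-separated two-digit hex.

42 7B 26 86 FC C2

73096694791362 in hexadecimal, padded to 48 bits, is 0x427B2686FCC2.
Split into bytes (most-significant first): 42 7B 26 86 FC C2.
In big-endian order the high byte comes first in memory.
So the memory order matches the most-significant-first order: 42 7B 26 86 FC C2.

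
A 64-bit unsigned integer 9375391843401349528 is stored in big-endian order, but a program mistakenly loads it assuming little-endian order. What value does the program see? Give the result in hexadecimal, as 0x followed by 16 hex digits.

0x9839086835151C82

9375391843401349528 in 64-bit hexadecimal is 0x821C153568083998.
Stored big-endian, the bytes at ascending addresses are 82 1C 15 35 68 08 39 98.
Read back as little-endian, the first byte is least significant, giving 0x9839086835151C82.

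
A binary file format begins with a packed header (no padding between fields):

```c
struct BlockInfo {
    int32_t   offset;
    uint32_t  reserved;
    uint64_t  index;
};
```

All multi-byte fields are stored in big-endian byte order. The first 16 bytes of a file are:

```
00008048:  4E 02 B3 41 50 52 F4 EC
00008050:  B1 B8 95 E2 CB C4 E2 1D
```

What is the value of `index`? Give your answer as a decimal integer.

`index` follows `offset` (4 B), `reserved` (4 B), so it starts at offset 4 + 4 = 8 and occupies 8 bytes.
Bytes at offsets 8..15: B1 B8 95 E2 CB C4 E2 1D.
In big-endian order the high byte comes first in memory.
The bytes are already most-significant first: 0xB1B895E2CBC4E21D.
0xB1B895E2CBC4E21D = 12806150341741830685.

12806150341741830685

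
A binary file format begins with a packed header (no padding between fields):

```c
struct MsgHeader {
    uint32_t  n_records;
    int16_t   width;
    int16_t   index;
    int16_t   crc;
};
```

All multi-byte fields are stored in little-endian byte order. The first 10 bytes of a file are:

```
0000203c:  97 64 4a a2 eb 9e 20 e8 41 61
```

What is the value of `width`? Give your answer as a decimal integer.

-24853

`width` follows `n_records` (4 bytes), so it starts at byte offset 4 and occupies 2 bytes.
Bytes at offsets 4..5: EB 9E.
In little-endian order the low byte comes first in memory.
Reassemble most-significant byte first: 9E EB → 0x9EEB.
Top bit is set, so as a signed 16-bit value this is 0x9EEB − 2^16 = -24853.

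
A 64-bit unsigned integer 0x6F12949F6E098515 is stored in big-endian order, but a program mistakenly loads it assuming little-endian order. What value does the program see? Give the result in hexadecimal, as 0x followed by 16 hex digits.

Stored big-endian, the bytes at ascending addresses are 6F 12 94 9F 6E 09 85 15.
Read back as little-endian, the first byte is least significant, giving 0x1585096E9F94126F.

0x1585096E9F94126F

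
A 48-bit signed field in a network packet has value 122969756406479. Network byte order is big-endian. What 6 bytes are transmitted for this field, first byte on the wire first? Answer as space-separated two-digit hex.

122969756406479 in hexadecimal, padded to 48 bits, is 0x6FD720A612CF.
Split into bytes (most-significant first): 6F D7 20 A6 12 CF.
Big-endian stores the most-significant byte at the lowest address.
So the memory order matches the most-significant-first order: 6F D7 20 A6 12 CF.

6F D7 20 A6 12 CF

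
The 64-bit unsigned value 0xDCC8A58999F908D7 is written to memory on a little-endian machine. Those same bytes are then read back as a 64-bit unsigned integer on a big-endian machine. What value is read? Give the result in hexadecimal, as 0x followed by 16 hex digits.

0xD708F99989A5C8DC

Stored little-endian, the bytes at ascending addresses are D7 08 F9 99 89 A5 C8 DC.
Read back as big-endian, the last byte is least significant, giving 0xD708F99989A5C8DC.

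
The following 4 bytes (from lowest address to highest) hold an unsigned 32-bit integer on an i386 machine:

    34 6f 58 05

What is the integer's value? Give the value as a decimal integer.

Little-endian stores the least-significant byte at the lowest address.
Reassemble most-significant byte first: 05 58 6F 34 → 0x05586F34.
0x05586F34 = 89681716.

89681716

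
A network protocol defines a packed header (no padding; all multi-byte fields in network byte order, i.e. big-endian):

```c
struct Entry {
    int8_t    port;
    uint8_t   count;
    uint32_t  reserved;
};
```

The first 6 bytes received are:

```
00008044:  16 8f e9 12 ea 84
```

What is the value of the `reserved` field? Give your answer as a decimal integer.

`reserved` follows `port` (1 B), `count` (1 B), so it starts at offset 1 + 1 = 2 and occupies 4 bytes.
Bytes at offsets 2..5: E9 12 EA 84.
In big-endian order the high byte comes first in memory.
The bytes are already most-significant first: 0xE912EA84.
0xE912EA84 = 3910331012.

3910331012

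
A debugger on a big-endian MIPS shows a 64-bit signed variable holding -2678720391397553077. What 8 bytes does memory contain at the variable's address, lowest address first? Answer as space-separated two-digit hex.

Two's complement of -2678720391397553077 in 64 bits: 2678720391397553077 = 0x252CBA00E5D8B3B5; invert → 0xDAD345FF1A274C4A; add 1 → 0xDAD345FF1A274C4B.
Split into bytes (most-significant first): DA D3 45 FF 1A 27 4C 4B.
Big-endian stores the most-significant byte at the lowest address.
So the memory order matches the most-significant-first order: DA D3 45 FF 1A 27 4C 4B.

DA D3 45 FF 1A 27 4C 4B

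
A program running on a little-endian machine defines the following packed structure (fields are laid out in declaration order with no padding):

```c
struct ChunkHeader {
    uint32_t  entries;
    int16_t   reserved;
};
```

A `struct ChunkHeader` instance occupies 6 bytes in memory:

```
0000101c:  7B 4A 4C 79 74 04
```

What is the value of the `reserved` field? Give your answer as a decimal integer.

`reserved` follows `entries` (4 bytes), so it starts at byte offset 4 and occupies 2 bytes.
Bytes at offsets 4..5: 74 04.
In little-endian order the low byte comes first in memory.
Reassemble most-significant byte first: 04 74 → 0x0474.
0x0474 = 1140.

1140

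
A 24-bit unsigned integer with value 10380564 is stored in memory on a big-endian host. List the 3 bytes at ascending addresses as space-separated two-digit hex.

9E 65 14

10380564 in hexadecimal, padded to 24 bits, is 0x9E6514.
Split into bytes (most-significant first): 9E 65 14.
Big-endian: lowest address holds the most-significant byte.
So the memory order matches the most-significant-first order: 9E 65 14.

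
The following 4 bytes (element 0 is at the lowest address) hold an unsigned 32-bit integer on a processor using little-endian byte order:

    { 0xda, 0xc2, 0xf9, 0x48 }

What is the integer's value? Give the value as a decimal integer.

1224327898

Little-endian: lowest address holds the least-significant byte.
Reassemble most-significant byte first: 48 F9 C2 DA → 0x48F9C2DA.
0x48F9C2DA = 1224327898.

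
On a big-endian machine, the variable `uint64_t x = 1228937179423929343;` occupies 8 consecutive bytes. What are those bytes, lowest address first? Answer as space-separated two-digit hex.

11 0E 0F DA 7E D5 73 FF

1228937179423929343 in hexadecimal, padded to 64 bits, is 0x110E0FDA7ED573FF.
Split into bytes (most-significant first): 11 0E 0F DA 7E D5 73 FF.
Big-endian stores the most-significant byte at the lowest address.
So the memory order matches the most-significant-first order: 11 0E 0F DA 7E D5 73 FF.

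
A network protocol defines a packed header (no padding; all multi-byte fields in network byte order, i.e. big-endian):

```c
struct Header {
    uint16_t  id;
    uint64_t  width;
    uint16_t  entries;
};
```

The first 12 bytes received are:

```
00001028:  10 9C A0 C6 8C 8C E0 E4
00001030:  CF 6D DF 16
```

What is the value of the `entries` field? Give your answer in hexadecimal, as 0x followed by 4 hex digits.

`entries` follows `id` (2 B), `width` (8 B), so it starts at offset 2 + 8 = 10 and occupies 2 bytes.
Bytes at offsets 10..11: DF 16.
Big-endian: lowest address holds the most-significant byte.
The bytes are already most-significant first: 0xDF16.

0xDF16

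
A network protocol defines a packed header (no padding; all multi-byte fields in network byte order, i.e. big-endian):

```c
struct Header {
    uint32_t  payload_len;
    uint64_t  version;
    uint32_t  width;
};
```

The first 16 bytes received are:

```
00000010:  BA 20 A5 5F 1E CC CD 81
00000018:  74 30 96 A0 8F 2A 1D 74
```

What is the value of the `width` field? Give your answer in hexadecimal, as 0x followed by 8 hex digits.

0x8F2A1D74

`width` follows `payload_len` (4 B), `version` (8 B), so it starts at offset 4 + 8 = 12 and occupies 4 bytes.
Bytes at offsets 12..15: 8F 2A 1D 74.
Big-endian: lowest address holds the most-significant byte.
The bytes are already most-significant first: 0x8F2A1D74.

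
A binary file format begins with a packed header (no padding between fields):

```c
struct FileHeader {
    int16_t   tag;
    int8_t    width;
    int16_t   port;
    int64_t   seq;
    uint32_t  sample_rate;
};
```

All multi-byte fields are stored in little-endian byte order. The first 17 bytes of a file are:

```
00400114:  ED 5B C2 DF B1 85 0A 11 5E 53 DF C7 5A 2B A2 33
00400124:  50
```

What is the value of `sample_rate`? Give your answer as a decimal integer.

1345561131

`sample_rate` follows `tag` (2 B), `width` (1 B), `port` (2 B), `seq` (8 B), so it starts at offset 2 + 1 + 2 + 8 = 13 and occupies 4 bytes.
Bytes at offsets 13..16: 2B A2 33 50.
Little-endian stores the least-significant byte at the lowest address.
Reassemble most-significant byte first: 50 33 A2 2B → 0x5033A22B.
0x5033A22B = 1345561131.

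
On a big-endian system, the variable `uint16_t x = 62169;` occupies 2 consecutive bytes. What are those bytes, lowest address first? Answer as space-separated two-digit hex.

62169 in hexadecimal, padded to 16 bits, is 0xF2D9.
Split into bytes (most-significant first): F2 D9.
In big-endian order the high byte comes first in memory.
So the memory order matches the most-significant-first order: F2 D9.

F2 D9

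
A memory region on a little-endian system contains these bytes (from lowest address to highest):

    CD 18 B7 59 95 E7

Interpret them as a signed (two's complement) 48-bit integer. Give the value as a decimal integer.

Little-endian stores the least-significant byte at the lowest address.
Reassemble most-significant byte first: E7 95 59 B7 18 CD → 0xE79559B718CD.
Top bit is set, so as a signed 48-bit value this is 0xE79559B718CD − 2^48 = -26846335395635.

-26846335395635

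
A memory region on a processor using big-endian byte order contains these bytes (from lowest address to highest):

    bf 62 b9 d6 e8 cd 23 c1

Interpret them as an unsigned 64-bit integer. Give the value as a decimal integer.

13790789341641778113

In big-endian order the high byte comes first in memory.
The bytes are already most-significant first: 0xBF62B9D6E8CD23C1.
0xBF62B9D6E8CD23C1 = 13790789341641778113.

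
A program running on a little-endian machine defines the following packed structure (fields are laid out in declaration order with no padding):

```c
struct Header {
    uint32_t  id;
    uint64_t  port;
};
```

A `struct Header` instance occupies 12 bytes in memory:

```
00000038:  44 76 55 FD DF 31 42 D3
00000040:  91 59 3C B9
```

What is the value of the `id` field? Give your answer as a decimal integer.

4250236484

`id` is the first field, at byte offset 0, occupying 4 bytes.
Bytes at offsets 0..3: 44 76 55 FD.
In little-endian order the low byte comes first in memory.
Reassemble most-significant byte first: FD 55 76 44 → 0xFD557644.
0xFD557644 = 4250236484.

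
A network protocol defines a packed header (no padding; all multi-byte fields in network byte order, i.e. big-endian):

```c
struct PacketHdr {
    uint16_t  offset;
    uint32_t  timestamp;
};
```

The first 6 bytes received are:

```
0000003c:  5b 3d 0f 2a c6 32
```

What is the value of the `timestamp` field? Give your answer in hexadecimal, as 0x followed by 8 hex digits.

`timestamp` follows `offset` (2 bytes), so it starts at byte offset 2 and occupies 4 bytes.
Bytes at offsets 2..5: 0F 2A C6 32.
In big-endian order the high byte comes first in memory.
The bytes are already most-significant first: 0x0F2AC632.

0x0F2AC632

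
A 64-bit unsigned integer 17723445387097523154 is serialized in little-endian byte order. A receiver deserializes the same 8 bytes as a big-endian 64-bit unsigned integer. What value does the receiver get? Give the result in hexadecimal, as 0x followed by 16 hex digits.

17723445387097523154 in 64-bit hexadecimal is 0xF5F653AD3DFBC3D2.
Stored little-endian, the bytes at ascending addresses are D2 C3 FB 3D AD 53 F6 F5.
Read back as big-endian, the last byte is least significant, giving 0xD2C3FB3DAD53F6F5.

0xD2C3FB3DAD53F6F5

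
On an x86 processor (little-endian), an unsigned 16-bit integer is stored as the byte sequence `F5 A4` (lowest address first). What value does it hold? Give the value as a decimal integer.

42229

In little-endian order the low byte comes first in memory.
Reassemble most-significant byte first: A4 F5 → 0xA4F5.
0xA4F5 = 42229.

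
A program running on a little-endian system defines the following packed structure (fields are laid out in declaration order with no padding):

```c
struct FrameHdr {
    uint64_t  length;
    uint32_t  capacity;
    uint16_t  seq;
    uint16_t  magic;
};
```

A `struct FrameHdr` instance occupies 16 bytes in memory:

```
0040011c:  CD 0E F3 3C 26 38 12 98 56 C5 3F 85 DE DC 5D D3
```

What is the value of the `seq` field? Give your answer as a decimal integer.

`seq` follows `length` (8 B), `capacity` (4 B), so it starts at offset 8 + 4 = 12 and occupies 2 bytes.
Bytes at offsets 12..13: DE DC.
Little-endian: lowest address holds the least-significant byte.
Reassemble most-significant byte first: DC DE → 0xDCDE.
0xDCDE = 56542.

56542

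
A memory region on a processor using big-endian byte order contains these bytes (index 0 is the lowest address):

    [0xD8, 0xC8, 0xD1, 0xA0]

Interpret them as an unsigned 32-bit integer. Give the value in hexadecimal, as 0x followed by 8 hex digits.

0xD8C8D1A0

Big-endian: lowest address holds the most-significant byte.
The bytes are already most-significant first: 0xD8C8D1A0.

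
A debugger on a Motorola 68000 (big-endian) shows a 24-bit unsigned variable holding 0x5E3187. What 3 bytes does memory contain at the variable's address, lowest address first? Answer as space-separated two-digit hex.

Split into bytes (most-significant first): 5E 31 87.
Big-endian stores the most-significant byte at the lowest address.
So the memory order matches the most-significant-first order: 5E 31 87.

5E 31 87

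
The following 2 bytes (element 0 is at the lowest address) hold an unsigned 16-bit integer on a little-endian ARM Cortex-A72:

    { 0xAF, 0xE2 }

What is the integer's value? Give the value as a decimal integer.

58031

Little-endian stores the least-significant byte at the lowest address.
Reassemble most-significant byte first: E2 AF → 0xE2AF.
0xE2AF = 58031.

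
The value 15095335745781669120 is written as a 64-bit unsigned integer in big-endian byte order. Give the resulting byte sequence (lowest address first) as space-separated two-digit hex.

15095335745781669120 in hexadecimal, padded to 64 bits, is 0xD17D67E1DC929D00.
Split into bytes (most-significant first): D1 7D 67 E1 DC 92 9D 00.
Big-endian: lowest address holds the most-significant byte.
So the memory order matches the most-significant-first order: D1 7D 67 E1 DC 92 9D 00.

D1 7D 67 E1 DC 92 9D 00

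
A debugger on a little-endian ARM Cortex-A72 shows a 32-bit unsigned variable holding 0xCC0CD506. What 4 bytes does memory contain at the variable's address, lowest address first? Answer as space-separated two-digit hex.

Split into bytes (most-significant first): CC 0C D5 06.
Little-endian: lowest address holds the least-significant byte.
So at ascending addresses the bytes are 06 D5 0C CC.

06 D5 0C CC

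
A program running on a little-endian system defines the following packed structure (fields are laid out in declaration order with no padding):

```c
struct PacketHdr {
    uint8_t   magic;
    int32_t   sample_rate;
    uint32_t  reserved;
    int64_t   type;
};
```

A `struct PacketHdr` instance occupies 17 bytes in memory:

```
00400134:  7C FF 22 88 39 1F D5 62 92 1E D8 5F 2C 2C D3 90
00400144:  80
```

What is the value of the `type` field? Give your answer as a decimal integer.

-9182607453531940834

`type` follows `magic` (1 B), `sample_rate` (4 B), `reserved` (4 B), so it starts at offset 1 + 4 + 4 = 9 and occupies 8 bytes.
Bytes at offsets 9..16: 1E D8 5F 2C 2C D3 90 80.
Little-endian stores the least-significant byte at the lowest address.
Reassemble most-significant byte first: 80 90 D3 2C 2C 5F D8 1E → 0x8090D32C2C5FD81E.
Top bit is set, so as a signed 64-bit value this is 0x8090D32C2C5FD81E − 2^64 = -9182607453531940834.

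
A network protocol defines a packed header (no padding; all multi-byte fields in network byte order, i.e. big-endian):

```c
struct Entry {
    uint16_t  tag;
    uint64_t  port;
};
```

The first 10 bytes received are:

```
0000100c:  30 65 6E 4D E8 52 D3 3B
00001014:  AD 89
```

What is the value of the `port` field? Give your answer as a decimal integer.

`port` follows `tag` (2 bytes), so it starts at byte offset 2 and occupies 8 bytes.
Bytes at offsets 2..9: 6E 4D E8 52 D3 3B AD 89.
In big-endian order the high byte comes first in memory.
The bytes are already most-significant first: 0x6E4DE852D33BAD89.
0x6E4DE852D33BAD89 = 7948264359807659401.

7948264359807659401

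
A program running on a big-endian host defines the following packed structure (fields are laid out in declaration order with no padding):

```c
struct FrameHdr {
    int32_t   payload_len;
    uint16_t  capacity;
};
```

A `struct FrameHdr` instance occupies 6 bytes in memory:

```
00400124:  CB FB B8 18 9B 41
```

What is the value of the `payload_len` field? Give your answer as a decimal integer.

-872695784

`payload_len` is the first field, at byte offset 0, occupying 4 bytes.
Bytes at offsets 0..3: CB FB B8 18.
In big-endian order the high byte comes first in memory.
The bytes are already most-significant first: 0xCBFBB818.
Top bit is set, so as a signed 32-bit value this is 0xCBFBB818 − 2^32 = -872695784.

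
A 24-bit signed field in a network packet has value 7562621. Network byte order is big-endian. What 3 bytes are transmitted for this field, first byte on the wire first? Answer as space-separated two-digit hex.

7562621 in hexadecimal, padded to 24 bits, is 0x73657D.
Split into bytes (most-significant first): 73 65 7D.
In big-endian order the high byte comes first in memory.
So the memory order matches the most-significant-first order: 73 65 7D.

73 65 7D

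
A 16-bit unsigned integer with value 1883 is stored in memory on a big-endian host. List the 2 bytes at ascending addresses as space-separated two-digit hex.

07 5B

1883 in hexadecimal, padded to 16 bits, is 0x075B.
Split into bytes (most-significant first): 07 5B.
Big-endian: lowest address holds the most-significant byte.
So the memory order matches the most-significant-first order: 07 5B.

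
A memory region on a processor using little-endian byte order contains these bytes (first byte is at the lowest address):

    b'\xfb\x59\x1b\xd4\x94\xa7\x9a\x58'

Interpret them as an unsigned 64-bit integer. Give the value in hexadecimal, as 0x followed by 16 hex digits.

0x589AA794D41B59FB

Little-endian: lowest address holds the least-significant byte.
Reassemble most-significant byte first: 58 9A A7 94 D4 1B 59 FB → 0x589AA794D41B59FB.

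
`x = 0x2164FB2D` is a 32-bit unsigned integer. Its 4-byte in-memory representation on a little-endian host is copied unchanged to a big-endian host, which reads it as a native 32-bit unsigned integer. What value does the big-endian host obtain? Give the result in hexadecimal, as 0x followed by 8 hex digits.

0x2DFB6421

Stored little-endian, the bytes at ascending addresses are 2D FB 64 21.
Read back as big-endian, the last byte is least significant, giving 0x2DFB6421.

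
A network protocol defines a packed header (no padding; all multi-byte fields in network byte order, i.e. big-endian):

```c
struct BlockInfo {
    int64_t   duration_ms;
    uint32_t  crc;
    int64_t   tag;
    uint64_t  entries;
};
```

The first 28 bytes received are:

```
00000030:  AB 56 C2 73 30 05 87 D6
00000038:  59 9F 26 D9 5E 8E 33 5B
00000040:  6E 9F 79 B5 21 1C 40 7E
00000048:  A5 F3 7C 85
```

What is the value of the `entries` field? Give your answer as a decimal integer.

`entries` follows `duration_ms` (8 B), `crc` (4 B), `tag` (8 B), so it starts at offset 8 + 4 + 8 = 20 and occupies 8 bytes.
Bytes at offsets 20..27: 21 1C 40 7E A5 F3 7C 85.
Big-endian stores the most-significant byte at the lowest address.
The bytes are already most-significant first: 0x211C407EA5F37C85.
0x211C407EA5F37C85 = 2385852815293774981.

2385852815293774981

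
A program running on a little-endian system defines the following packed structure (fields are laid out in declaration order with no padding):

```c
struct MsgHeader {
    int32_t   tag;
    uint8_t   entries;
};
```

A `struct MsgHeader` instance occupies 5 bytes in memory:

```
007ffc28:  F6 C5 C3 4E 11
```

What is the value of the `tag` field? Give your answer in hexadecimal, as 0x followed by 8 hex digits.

0x4EC3C5F6

`tag` is the first field, at byte offset 0, occupying 4 bytes.
Bytes at offsets 0..3: F6 C5 C3 4E.
In little-endian order the low byte comes first in memory.
Reassemble most-significant byte first: 4E C3 C5 F6 → 0x4EC3C5F6.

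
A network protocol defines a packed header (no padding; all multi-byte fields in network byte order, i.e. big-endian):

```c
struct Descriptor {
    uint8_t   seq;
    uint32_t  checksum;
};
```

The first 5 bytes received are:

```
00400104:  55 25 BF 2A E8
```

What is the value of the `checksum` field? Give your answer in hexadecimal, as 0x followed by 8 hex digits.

0x25BF2AE8

`checksum` follows `seq` (1 byte), so it starts at byte offset 1 and occupies 4 bytes.
Bytes at offsets 1..4: 25 BF 2A E8.
Big-endian: lowest address holds the most-significant byte.
The bytes are already most-significant first: 0x25BF2AE8.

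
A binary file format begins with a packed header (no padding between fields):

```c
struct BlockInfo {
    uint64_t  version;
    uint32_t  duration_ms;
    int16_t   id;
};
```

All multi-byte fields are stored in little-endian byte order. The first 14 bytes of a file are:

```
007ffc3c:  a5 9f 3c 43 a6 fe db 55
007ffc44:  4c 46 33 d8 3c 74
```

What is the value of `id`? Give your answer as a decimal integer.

29756

`id` follows `version` (8 B), `duration_ms` (4 B), so it starts at offset 8 + 4 = 12 and occupies 2 bytes.
Bytes at offsets 12..13: 3C 74.
Little-endian: lowest address holds the least-significant byte.
Reassemble most-significant byte first: 74 3C → 0x743C.
0x743C = 29756.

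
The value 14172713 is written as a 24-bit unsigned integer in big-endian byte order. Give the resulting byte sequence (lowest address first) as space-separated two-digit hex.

D8 42 29

14172713 in hexadecimal, padded to 24 bits, is 0xD84229.
Split into bytes (most-significant first): D8 42 29.
In big-endian order the high byte comes first in memory.
So the memory order matches the most-significant-first order: D8 42 29.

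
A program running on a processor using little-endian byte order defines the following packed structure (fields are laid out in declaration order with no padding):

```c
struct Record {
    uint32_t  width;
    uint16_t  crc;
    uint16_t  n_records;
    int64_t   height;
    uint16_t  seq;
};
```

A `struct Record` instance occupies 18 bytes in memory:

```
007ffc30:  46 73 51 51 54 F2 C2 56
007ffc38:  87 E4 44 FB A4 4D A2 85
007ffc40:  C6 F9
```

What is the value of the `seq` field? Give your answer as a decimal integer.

`seq` follows `width` (4 B), `crc` (2 B), `n_records` (2 B), `height` (8 B), so it starts at offset 4 + 2 + 2 + 8 = 16 and occupies 2 bytes.
Bytes at offsets 16..17: C6 F9.
Little-endian: lowest address holds the least-significant byte.
Reassemble most-significant byte first: F9 C6 → 0xF9C6.
0xF9C6 = 63942.

63942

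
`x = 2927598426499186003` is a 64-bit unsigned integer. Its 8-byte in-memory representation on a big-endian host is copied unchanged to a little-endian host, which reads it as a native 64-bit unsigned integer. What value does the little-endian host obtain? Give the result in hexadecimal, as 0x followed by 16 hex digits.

0x53FD790042EBA028

2927598426499186003 in 64-bit hexadecimal is 0x28A0EB420079FD53.
Stored big-endian, the bytes at ascending addresses are 28 A0 EB 42 00 79 FD 53.
Read back as little-endian, the first byte is least significant, giving 0x53FD790042EBA028.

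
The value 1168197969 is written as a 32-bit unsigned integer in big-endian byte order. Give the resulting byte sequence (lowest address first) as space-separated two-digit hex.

45 A1 49 51

1168197969 in hexadecimal, padded to 32 bits, is 0x45A14951.
Split into bytes (most-significant first): 45 A1 49 51.
In big-endian order the high byte comes first in memory.
So the memory order matches the most-significant-first order: 45 A1 49 51.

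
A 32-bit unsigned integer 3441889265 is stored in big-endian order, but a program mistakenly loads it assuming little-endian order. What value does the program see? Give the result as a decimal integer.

3441889265 in 32-bit hexadecimal is 0xCD270FF1.
Stored big-endian, the bytes at ascending addresses are CD 27 0F F1.
Read back as little-endian, the first byte is least significant, giving 0xF10F27CD.
0xF10F27CD = 4044302285.

4044302285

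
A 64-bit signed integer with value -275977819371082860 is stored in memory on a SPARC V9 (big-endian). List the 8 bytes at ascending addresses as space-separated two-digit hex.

Two's complement of -275977819371082860 in 64 bits: 275977819371082860 = 0x03D4785D5180146C; invert → 0xFC2B87A2AE7FEB93; add 1 → 0xFC2B87A2AE7FEB94.
Split into bytes (most-significant first): FC 2B 87 A2 AE 7F EB 94.
Big-endian stores the most-significant byte at the lowest address.
So the memory order matches the most-significant-first order: FC 2B 87 A2 AE 7F EB 94.

FC 2B 87 A2 AE 7F EB 94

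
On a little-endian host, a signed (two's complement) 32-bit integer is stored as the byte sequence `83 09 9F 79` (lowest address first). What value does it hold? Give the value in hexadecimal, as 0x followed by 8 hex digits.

0x799F0983

Little-endian: lowest address holds the least-significant byte.
Reassemble most-significant byte first: 79 9F 09 83 → 0x799F0983.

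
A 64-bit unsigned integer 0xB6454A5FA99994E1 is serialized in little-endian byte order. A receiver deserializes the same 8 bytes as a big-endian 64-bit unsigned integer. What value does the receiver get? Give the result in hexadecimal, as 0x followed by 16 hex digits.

Stored little-endian, the bytes at ascending addresses are E1 94 99 A9 5F 4A 45 B6.
Read back as big-endian, the last byte is least significant, giving 0xE19499A95F4A45B6.

0xE19499A95F4A45B6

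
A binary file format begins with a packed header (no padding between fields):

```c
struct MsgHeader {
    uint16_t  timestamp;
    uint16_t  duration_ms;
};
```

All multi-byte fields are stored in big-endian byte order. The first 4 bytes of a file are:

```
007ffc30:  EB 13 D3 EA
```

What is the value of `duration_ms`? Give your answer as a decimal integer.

`duration_ms` follows `timestamp` (2 bytes), so it starts at byte offset 2 and occupies 2 bytes.
Bytes at offsets 2..3: D3 EA.
Big-endian: lowest address holds the most-significant byte.
The bytes are already most-significant first: 0xD3EA.
0xD3EA = 54250.

54250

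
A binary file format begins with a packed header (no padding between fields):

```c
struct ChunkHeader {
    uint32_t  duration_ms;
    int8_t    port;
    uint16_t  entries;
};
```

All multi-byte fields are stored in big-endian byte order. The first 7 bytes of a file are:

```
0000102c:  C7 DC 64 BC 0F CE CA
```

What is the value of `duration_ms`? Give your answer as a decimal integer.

3353109692

`duration_ms` is the first field, at byte offset 0, occupying 4 bytes.
Bytes at offsets 0..3: C7 DC 64 BC.
In big-endian order the high byte comes first in memory.
The bytes are already most-significant first: 0xC7DC64BC.
0xC7DC64BC = 3353109692.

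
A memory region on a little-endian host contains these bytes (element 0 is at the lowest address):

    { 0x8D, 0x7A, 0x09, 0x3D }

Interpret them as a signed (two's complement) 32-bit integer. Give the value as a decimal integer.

1024031373

In little-endian order the low byte comes first in memory.
Reassemble most-significant byte first: 3D 09 7A 8D → 0x3D097A8D.
0x3D097A8D = 1024031373.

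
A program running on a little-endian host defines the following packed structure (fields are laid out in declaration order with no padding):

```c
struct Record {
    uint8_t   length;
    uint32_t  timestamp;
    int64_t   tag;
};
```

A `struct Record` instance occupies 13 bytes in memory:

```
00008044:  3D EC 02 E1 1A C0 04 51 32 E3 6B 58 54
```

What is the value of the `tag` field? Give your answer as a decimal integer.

6077726320682403008

`tag` follows `length` (1 B), `timestamp` (4 B), so it starts at offset 1 + 4 = 5 and occupies 8 bytes.
Bytes at offsets 5..12: C0 04 51 32 E3 6B 58 54.
Little-endian stores the least-significant byte at the lowest address.
Reassemble most-significant byte first: 54 58 6B E3 32 51 04 C0 → 0x54586BE3325104C0.
0x54586BE3325104C0 = 6077726320682403008.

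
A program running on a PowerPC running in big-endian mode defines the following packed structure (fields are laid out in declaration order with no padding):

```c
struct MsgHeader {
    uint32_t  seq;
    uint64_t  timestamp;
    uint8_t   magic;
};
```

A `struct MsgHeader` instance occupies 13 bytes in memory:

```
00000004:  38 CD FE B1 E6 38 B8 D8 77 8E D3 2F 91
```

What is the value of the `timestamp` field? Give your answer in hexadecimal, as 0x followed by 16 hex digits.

0xE638B8D8778ED32F

`timestamp` follows `seq` (4 bytes), so it starts at byte offset 4 and occupies 8 bytes.
Bytes at offsets 4..11: E6 38 B8 D8 77 8E D3 2F.
In big-endian order the high byte comes first in memory.
The bytes are already most-significant first: 0xE638B8D8778ED32F.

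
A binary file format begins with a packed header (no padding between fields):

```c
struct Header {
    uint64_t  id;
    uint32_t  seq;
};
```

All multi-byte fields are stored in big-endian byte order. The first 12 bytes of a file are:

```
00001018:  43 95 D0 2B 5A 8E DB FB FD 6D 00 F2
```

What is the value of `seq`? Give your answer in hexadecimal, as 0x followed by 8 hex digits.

`seq` follows `id` (8 bytes), so it starts at byte offset 8 and occupies 4 bytes.
Bytes at offsets 8..11: FD 6D 00 F2.
Big-endian stores the most-significant byte at the lowest address.
The bytes are already most-significant first: 0xFD6D00F2.

0xFD6D00F2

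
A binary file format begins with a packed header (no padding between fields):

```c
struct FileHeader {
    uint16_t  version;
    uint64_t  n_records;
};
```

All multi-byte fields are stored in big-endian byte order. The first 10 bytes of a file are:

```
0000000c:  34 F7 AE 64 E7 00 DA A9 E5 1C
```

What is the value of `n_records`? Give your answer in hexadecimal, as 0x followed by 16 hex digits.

0xAE64E700DAA9E51C

`n_records` follows `version` (2 bytes), so it starts at byte offset 2 and occupies 8 bytes.
Bytes at offsets 2..9: AE 64 E7 00 DA A9 E5 1C.
Big-endian stores the most-significant byte at the lowest address.
The bytes are already most-significant first: 0xAE64E700DAA9E51C.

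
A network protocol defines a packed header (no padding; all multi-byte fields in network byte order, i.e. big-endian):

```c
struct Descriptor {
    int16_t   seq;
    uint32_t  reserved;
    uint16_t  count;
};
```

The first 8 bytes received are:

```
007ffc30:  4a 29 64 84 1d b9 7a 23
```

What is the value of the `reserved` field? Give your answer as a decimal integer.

`reserved` follows `seq` (2 bytes), so it starts at byte offset 2 and occupies 4 bytes.
Bytes at offsets 2..5: 64 84 1D B9.
Big-endian: lowest address holds the most-significant byte.
The bytes are already most-significant first: 0x64841DB9.
0x64841DB9 = 1686379961.

1686379961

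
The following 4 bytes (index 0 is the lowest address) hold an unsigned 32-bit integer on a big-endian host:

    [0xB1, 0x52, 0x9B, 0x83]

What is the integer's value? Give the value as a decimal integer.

2974980995

Big-endian stores the most-significant byte at the lowest address.
The bytes are already most-significant first: 0xB1529B83.
0xB1529B83 = 2974980995.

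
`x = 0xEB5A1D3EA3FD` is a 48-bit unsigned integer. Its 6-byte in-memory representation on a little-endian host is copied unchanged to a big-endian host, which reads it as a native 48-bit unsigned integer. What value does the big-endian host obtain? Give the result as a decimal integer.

Stored little-endian, the bytes at ascending addresses are FD A3 3E 1D 5A EB.
Read back as big-endian, the last byte is least significant, giving 0xFDA33E1D5AEB.
0xFDA33E1D5AEB = 278877563607787.

278877563607787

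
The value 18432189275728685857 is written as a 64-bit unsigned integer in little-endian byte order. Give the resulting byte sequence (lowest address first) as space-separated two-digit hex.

18432189275728685857 in hexadecimal, padded to 64 bits, is 0xFFCC4A7D0492AB21.
Split into bytes (most-significant first): FF CC 4A 7D 04 92 AB 21.
In little-endian order the low byte comes first in memory.
So at ascending addresses the bytes are 21 AB 92 04 7D 4A CC FF.

21 AB 92 04 7D 4A CC FF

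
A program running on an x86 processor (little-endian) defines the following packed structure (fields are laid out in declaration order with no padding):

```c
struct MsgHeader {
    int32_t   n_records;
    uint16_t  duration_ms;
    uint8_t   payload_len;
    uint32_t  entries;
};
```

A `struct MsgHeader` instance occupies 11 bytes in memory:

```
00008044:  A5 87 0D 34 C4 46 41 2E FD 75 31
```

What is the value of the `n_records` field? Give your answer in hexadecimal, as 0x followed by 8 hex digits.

`n_records` is the first field, at byte offset 0, occupying 4 bytes.
Bytes at offsets 0..3: A5 87 0D 34.
Little-endian: lowest address holds the least-significant byte.
Reassemble most-significant byte first: 34 0D 87 A5 → 0x340D87A5.

0x340D87A5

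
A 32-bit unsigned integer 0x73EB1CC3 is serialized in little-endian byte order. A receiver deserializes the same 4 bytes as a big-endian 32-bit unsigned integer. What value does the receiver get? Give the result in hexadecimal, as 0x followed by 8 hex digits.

Stored little-endian, the bytes at ascending addresses are C3 1C EB 73.
Read back as big-endian, the last byte is least significant, giving 0xC31CEB73.

0xC31CEB73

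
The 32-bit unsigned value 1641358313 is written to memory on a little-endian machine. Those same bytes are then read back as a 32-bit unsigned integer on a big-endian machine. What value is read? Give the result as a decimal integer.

1641358313 in 32-bit hexadecimal is 0x61D523E9.
Stored little-endian, the bytes at ascending addresses are E9 23 D5 61.
Read back as big-endian, the last byte is least significant, giving 0xE923D561.
0xE923D561 = 3911439713.

3911439713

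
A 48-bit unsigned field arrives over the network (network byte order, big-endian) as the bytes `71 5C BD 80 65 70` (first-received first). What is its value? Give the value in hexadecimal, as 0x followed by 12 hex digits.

Big-endian: lowest address holds the most-significant byte.
The bytes are already most-significant first: 0x715CBD806570.

0x715CBD806570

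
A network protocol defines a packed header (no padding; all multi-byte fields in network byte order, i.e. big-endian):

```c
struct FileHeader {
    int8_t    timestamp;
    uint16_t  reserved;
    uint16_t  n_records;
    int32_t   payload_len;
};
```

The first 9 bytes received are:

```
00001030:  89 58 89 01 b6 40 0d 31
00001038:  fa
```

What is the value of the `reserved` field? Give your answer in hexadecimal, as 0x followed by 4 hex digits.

`reserved` follows `timestamp` (1 byte), so it starts at byte offset 1 and occupies 2 bytes.
Bytes at offsets 1..2: 58 89.
Big-endian stores the most-significant byte at the lowest address.
The bytes are already most-significant first: 0x5889.

0x5889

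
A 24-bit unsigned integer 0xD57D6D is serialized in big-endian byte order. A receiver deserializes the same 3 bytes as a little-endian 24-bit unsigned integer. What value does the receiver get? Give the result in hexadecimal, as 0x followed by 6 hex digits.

0x6D7DD5

Stored big-endian, the bytes at ascending addresses are D5 7D 6D.
Read back as little-endian, the first byte is least significant, giving 0x6D7DD5.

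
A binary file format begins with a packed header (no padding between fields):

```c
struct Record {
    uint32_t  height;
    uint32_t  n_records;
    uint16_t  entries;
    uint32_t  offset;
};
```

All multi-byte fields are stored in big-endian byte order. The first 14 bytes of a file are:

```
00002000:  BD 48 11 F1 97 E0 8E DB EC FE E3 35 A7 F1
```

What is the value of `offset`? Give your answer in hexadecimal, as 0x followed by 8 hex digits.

0xE335A7F1

`offset` follows `height` (4 B), `n_records` (4 B), `entries` (2 B), so it starts at offset 4 + 4 + 2 = 10 and occupies 4 bytes.
Bytes at offsets 10..13: E3 35 A7 F1.
Big-endian stores the most-significant byte at the lowest address.
The bytes are already most-significant first: 0xE335A7F1.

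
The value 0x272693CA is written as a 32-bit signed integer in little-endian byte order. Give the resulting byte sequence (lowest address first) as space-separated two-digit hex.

Split into bytes (most-significant first): 27 26 93 CA.
Little-endian: lowest address holds the least-significant byte.
So at ascending addresses the bytes are CA 93 26 27.

CA 93 26 27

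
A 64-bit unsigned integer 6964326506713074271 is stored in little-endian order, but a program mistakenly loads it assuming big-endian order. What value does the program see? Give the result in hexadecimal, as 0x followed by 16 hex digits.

0x5F4A782C0F42A660

6964326506713074271 in 64-bit hexadecimal is 0x60A6420F2C784A5F.
Stored little-endian, the bytes at ascending addresses are 5F 4A 78 2C 0F 42 A6 60.
Read back as big-endian, the last byte is least significant, giving 0x5F4A782C0F42A660.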